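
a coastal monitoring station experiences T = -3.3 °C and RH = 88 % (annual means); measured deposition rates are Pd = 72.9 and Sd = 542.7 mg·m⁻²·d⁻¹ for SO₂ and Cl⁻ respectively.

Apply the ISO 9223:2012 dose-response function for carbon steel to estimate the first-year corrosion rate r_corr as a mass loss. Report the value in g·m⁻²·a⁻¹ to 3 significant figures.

r_corr = 737 g·m⁻²·a⁻¹

carbon steel: f(T) = +0.150·(T−10) [T≤10 °C] = -1.9950
  Pd branch = 1.77·Pd^0.52·e^(0.02·RH+f) = 13.02 μm/a
  Cl⁻ term: 0.102·542.7^0.62·exp(0.033·88+0.04·-3.3) = 80.89
  r_corr = 13.02 + 80.89 = 93.91 μm/a
Convert to mass loss: 93.91 μm/a × 7.85 g/cm³ = 737.2 g·m⁻²·a⁻¹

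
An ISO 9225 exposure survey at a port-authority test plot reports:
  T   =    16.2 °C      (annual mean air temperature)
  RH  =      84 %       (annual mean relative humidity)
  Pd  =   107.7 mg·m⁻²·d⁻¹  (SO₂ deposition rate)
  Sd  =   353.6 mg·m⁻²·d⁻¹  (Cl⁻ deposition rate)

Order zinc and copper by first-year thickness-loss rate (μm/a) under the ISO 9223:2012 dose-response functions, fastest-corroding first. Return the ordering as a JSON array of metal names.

zinc: T>10 °C ⇒ hinge -0.071·(16.2−10) = -0.4402
  sulphur-dioxide contribution → 3.102 μm/a
  chloride contribution → 3.851 μm/a
  total first-year rate 6.953 μm/a
copper: temperature factor f = -0.080·(6.2) = -0.4960
  sulphur-dioxide contribution → 1.547 μm/a
  chloride contribution → 2.274 μm/a
  ⇒ r_corr(copper) = 3.822 μm/a
Ordering by μm/a: zinc (6.95) > copper (3.82)

["zinc", "copper"]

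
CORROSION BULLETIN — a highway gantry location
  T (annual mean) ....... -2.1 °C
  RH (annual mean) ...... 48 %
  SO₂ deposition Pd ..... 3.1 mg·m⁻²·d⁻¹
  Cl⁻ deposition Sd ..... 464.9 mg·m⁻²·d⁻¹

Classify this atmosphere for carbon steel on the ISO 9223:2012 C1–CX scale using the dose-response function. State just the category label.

C2

carbon steel: temperature factor f = +0.150·(-12.1) = -1.8150
  sulphur-dioxide contribution → 1.356 μm/a
  chloride contribution → 20.6 μm/a
  total first-year rate 21.95 μm/a
22 μm/a falls in (1.3, 25] for carbon steel → category C2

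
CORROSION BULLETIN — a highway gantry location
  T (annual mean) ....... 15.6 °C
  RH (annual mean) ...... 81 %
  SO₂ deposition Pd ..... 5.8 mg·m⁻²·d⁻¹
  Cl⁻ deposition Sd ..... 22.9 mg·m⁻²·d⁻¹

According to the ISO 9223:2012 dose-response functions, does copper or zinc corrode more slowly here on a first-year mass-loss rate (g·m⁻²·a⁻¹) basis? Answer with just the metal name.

copper: f(T) = -0.080·(T−10) [T>10 °C] = -0.4480
  SO₂ term: 0.0053·5.8^0.26·exp(0.059·81-0.4480) = 0.6364
  Sd branch = 0.01025·Sd^0.27·e^(0.036·RH+0.049·T) = 0.9468 μm/a
  sum: 0.6364 + 0.9468 → r_corr = 1.583 μm/a
  mass loss = 1.583 μm/a × 8.96 g/cm³ = 14.19 g·m⁻²·a⁻¹
zinc: f(T) = -0.071·(T−10) [T>10 °C] = -0.3976
  Pd branch = 0.0129·Pd^0.44·e^(0.046·RH+f) = 0.7798 μm/a
  Cl⁻ term: 0.0175·22.9^0.57·exp(0.008·81+0.085·15.6) = 0.7507
  sum: 0.7798 + 0.7507 → r_corr = 1.53 μm/a
  mass loss = 1.53 μm/a × 7.14 g/cm³ = 10.93 g·m⁻²·a⁻¹
Ordering by g·m⁻²·a⁻¹: copper (14.2) > zinc (10.9)

zinc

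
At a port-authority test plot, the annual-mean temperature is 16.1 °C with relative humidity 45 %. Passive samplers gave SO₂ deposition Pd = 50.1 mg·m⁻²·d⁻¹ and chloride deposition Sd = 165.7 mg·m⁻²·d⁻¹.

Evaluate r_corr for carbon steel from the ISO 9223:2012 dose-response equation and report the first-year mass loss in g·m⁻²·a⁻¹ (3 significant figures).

carbon steel: T>10 °C ⇒ hinge -0.054·(16.1−10) = -0.3294
  sulphur-dioxide contribution → 23.97 μm/a
  chloride contribution → 20.38 μm/a
  total first-year rate 44.35 μm/a
Convert to mass loss: 44.35 μm/a × 7.85 g/cm³ = 348.2 g·m⁻²·a⁻¹

r_corr = 348 g·m⁻²·a⁻¹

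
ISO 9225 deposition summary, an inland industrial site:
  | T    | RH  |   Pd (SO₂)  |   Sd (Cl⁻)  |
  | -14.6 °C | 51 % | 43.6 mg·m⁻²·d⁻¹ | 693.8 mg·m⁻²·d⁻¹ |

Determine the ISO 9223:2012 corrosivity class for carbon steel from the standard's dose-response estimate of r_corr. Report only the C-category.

C2

carbon steel: temperature factor f = +0.150·(-24.6) = -3.6900
  SO₂ term: 1.77·43.6^0.52·exp(0.02·51-3.6900) = 0.8729
  Cl⁻ term: 0.102·693.8^0.62·exp(0.033·51+0.04·-14.6) = 17.68
  r_corr = 0.8729 + 17.68 = 18.55 μm/a
ISO 9223 Table 2 (carbon steel): 1.3 < 18.6 ≤ 25 μm/a ⇒ C2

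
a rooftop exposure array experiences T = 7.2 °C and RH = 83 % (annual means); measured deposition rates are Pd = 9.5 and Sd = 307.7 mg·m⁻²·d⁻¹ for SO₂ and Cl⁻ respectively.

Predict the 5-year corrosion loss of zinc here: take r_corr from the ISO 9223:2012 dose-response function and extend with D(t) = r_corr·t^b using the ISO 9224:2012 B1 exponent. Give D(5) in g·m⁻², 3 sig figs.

D(5) = 80.9 g·m⁻²

zinc: f(T) = +0.038·(T−10) [T≤10 °C] = -0.1064
  SO₂ term: 0.0129·9.5^0.44·exp(0.046·83-0.1064) = 1.421
  Cl⁻ term: 0.0175·307.7^0.57·exp(0.008·83+0.085·7.2) = 1.642
  r_corr = 1.421 + 1.642 = 3.064 μm/a
ISO 9224: D(t) = r_corr · t^b with b = 0.813 (zinc, B1)
  D(5) = 3.064 × 5^0.813 = 3.064 × 3.701 = 11.34 μm
  Mass loss = 11.34 μm × 7.14 g/cm³ = 80.95 g·m⁻²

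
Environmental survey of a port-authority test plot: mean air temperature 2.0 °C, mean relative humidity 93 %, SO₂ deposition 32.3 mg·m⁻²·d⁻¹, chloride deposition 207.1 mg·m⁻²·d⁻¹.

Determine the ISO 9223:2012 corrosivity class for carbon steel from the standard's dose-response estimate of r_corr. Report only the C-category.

C5

carbon steel: temperature factor f = +0.150·(-8.0) = -1.2000
  sulphur-dioxide contribution → 20.86 μm/a
  chloride contribution → 64.9 μm/a
  ⇒ r_corr(carbon steel) = 85.76 μm/a
Category bounds: 80…200 μm/a bracket r_corr ⇒ C5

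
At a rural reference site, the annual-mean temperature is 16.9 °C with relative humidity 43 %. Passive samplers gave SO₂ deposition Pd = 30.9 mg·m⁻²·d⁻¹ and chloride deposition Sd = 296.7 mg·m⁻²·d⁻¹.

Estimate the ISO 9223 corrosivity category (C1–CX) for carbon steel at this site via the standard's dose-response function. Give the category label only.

carbon steel: temperature factor f = -0.054·(6.9) = -0.3726
  SO₂ term: 1.77·30.9^0.52·exp(0.02·43-0.3726) = 17.16
  Sd branch = 0.102·Sd^0.62·e^(0.033·RH+0.04·T) = 28.27 μm/a
  sum: 17.16 + 28.27 → r_corr = 45.42 μm/a
Category bounds: 25…50 μm/a bracket r_corr ⇒ C3

C3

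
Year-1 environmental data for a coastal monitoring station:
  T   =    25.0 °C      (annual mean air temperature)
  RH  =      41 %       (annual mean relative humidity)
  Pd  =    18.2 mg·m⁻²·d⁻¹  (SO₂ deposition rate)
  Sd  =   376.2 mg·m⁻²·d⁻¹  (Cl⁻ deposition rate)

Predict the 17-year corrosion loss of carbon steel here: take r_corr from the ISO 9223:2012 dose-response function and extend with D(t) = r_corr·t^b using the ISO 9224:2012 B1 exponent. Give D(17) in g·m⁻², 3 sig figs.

carbon steel: f(T) = -0.054·(T−10) [T>10 °C] = -0.8100
  Pd branch = 1.77·Pd^0.52·e^(0.02·RH+f) = 8.083 μm/a
  Sd branch = 0.102·Sd^0.62·e^(0.033·RH+0.04·T) = 42.39 μm/a
  r_corr = 8.083 + 42.39 = 50.47 μm/a
Long-term exponent b (ISO 9224 Table 2, B1) = 0.523
  D(17) = 50.47 × 17^0.523 = 50.47 × 4.401 = 222.1 μm
  Mass loss = 222.1 μm × 7.85 g/cm³ = 1744 g·m⁻²

D(17) = 1.74e+03 g·m⁻²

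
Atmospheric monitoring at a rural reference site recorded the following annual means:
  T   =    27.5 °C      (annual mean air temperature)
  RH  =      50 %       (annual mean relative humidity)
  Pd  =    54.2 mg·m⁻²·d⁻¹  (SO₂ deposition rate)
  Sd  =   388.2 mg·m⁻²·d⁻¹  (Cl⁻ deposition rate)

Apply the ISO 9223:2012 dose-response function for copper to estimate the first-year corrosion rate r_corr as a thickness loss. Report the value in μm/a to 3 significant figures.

r_corr = 1.26 μm/a

copper: f(T) = -0.080·(T−10) [T>10 °C] = -1.4000
  SO₂ term: 0.0053·54.2^0.26·exp(0.059·50-1.4000) = 0.07051
  Sd branch = 0.01025·Sd^0.27·e^(0.036·RH+0.049·T) = 1.193 μm/a
  sum: 0.07051 + 1.193 → r_corr = 1.264 μm/a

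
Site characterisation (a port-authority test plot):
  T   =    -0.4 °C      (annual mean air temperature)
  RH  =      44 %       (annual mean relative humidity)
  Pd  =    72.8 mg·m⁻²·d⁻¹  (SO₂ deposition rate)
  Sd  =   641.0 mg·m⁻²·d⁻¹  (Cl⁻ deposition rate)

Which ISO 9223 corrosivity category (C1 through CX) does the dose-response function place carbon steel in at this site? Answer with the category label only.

C3

carbon steel: f(T) = +0.150·(T−10) [T≤10 °C] = -1.5600
  sulphur-dioxide contribution → 8.336 μm/a
  chloride contribution → 23.58 μm/a
  total first-year rate 31.91 μm/a
Category bounds: 25…50 μm/a bracket r_corr ⇒ C3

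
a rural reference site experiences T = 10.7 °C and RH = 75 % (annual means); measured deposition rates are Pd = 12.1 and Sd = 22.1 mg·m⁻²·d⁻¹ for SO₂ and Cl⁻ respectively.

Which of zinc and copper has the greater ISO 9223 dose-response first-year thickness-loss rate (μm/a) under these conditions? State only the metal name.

zinc: f(T) = -0.071·(T−10) [T>10 °C] = -0.0497
  sulphur-dioxide contribution → 1.158 μm/a
  chloride contribution → 0.4623 μm/a
  total first-year rate 1.62 μm/a
copper: f(T) = -0.080·(T−10) [T>10 °C] = -0.0560
  sulphur-dioxide contribution → 0.8003 μm/a
  chloride contribution → 0.5943 μm/a
  ⇒ r_corr(copper) = 1.395 μm/a
Ordering by μm/a: zinc (1.62) > copper (1.39)

zinc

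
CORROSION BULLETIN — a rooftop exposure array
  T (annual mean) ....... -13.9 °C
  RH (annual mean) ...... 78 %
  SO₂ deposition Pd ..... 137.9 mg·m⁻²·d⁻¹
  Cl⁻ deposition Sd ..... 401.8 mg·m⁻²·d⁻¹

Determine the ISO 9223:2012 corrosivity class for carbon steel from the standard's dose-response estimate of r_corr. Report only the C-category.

carbon steel: f(T) = +0.150·(T−10) [T≤10 °C] = -3.5850
  Pd branch = 1.77·Pd^0.52·e^(0.02·RH+f) = 3.028 μm/a
  Sd branch = 0.102·Sd^0.62·e^(0.033·RH+0.04·T) = 31.59 μm/a
  sum: 3.028 + 31.59 → r_corr = 34.61 μm/a
34.6 μm/a falls in (25, 50] for carbon steel → category C3

C3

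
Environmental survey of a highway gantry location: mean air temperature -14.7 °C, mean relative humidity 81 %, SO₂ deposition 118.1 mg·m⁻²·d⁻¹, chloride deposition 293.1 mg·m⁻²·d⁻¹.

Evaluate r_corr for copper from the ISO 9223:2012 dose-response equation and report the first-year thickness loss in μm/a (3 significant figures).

copper: f(T) = +0.126·(T−10) [T≤10 °C] = -3.1122
  Pd branch = 0.0053·Pd^0.26·e^(0.059·RH+f) = 0.09704 μm/a
  Cl⁻ term: 0.01025·293.1^0.27·exp(0.036·81+0.049·-14.7) = 0.427
  r_corr = 0.09704 + 0.427 = 0.524 μm/a

r_corr = 0.524 μm/a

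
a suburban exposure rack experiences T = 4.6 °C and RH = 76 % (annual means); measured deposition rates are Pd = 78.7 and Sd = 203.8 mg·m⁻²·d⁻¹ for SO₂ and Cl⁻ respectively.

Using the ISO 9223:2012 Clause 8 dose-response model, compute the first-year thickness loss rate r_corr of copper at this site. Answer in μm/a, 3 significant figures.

r_corr = 1.57 μm/a

copper: temperature factor f = +0.126·(-5.4) = -0.6804
  sulphur-dioxide contribution → 0.7398 μm/a
  chloride contribution → 0.8324 μm/a
  total first-year rate 1.572 μm/a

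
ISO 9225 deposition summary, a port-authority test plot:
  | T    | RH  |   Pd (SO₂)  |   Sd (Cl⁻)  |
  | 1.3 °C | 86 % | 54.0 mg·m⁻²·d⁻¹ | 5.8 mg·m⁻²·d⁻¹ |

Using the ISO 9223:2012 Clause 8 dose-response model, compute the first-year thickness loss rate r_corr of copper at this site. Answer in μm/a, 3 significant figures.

r_corr = 1.19 μm/a

copper: temperature factor f = +0.126·(-8.7) = -1.0962
  sulphur-dioxide contribution → 0.7984 μm/a
  chloride contribution → 0.3882 μm/a
  ⇒ r_corr(copper) = 1.187 μm/a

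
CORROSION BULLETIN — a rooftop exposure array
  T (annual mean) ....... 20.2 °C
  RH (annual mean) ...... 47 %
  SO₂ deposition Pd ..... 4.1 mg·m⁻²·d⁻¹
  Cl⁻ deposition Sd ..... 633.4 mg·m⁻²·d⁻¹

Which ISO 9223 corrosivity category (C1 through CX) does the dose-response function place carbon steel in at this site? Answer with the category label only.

C4

carbon steel: temperature factor f = -0.054·(10.2) = -0.5508
  Pd branch = 1.77·Pd^0.52·e^(0.02·RH+f) = 5.441 μm/a
  Sd branch = 0.102·Sd^0.62·e^(0.033·RH+0.04·T) = 58.9 μm/a
  sum: 5.441 + 58.9 → r_corr = 64.34 μm/a
ISO 9223 Table 2 (carbon steel): 50 < 64.3 ≤ 80 μm/a ⇒ C4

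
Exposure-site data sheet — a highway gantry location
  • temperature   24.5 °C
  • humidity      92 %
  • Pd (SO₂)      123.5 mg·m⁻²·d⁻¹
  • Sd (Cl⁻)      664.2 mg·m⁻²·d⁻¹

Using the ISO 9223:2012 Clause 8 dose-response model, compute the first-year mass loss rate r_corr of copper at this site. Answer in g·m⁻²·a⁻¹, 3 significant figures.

copper: temperature factor f = -0.080·(14.5) = -1.1600
  SO₂ term: 0.0053·123.5^0.26·exp(0.059·92-1.1600) = 1.323
  Cl⁻ term: 0.01025·664.2^0.27·exp(0.036·92+0.049·24.5) = 5.401
  r_corr = 1.323 + 5.401 = 6.725 μm/a
Convert to mass loss: 6.725 μm/a × 8.96 g/cm³ = 60.25 g·m⁻²·a⁻¹

r_corr = 60.3 g·m⁻²·a⁻¹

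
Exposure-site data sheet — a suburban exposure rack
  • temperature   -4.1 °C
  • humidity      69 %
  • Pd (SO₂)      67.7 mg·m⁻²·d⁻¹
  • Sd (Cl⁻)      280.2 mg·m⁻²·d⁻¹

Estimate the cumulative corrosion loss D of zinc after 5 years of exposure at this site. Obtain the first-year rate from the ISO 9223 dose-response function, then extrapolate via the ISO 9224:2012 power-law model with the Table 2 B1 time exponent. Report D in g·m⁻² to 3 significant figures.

D(5) = 44.5 g·m⁻²

zinc: T≤10 °C ⇒ hinge +0.038·(-4.1−10) = -0.5358
  sulphur-dioxide contribution → 1.153 μm/a
  chloride contribution → 0.5327 μm/a
  ⇒ r_corr(zinc) = 1.686 μm/a
Long-term exponent b (ISO 9224 Table 2, B1) = 0.813
  D(5) = 1.686 × 5^0.813 = 1.686 × 3.701 = 6.238 μm
  Mass loss = 6.238 μm × 7.14 g/cm³ = 44.54 g·m⁻²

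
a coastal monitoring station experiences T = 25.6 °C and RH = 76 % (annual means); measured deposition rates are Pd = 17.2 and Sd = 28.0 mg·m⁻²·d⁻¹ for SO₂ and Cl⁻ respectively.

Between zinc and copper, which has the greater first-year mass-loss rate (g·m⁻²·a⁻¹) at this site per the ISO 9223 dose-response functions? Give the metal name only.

zinc: f(T) = -0.071·(T−10) [T>10 °C] = -1.1076
  SO₂ term: 0.0129·17.2^0.44·exp(0.046·76-1.1076) = 0.4915
  Cl⁻ term: 0.0175·28.0^0.57·exp(0.008·76+0.085·25.6) = 1.892
  sum: 0.4915 + 1.892 → r_corr = 2.384 μm/a
  mass loss = 2.384 μm/a × 7.14 g/cm³ = 17.02 g·m⁻²·a⁻¹
copper: T>10 °C ⇒ hinge -0.080·(25.6−10) = -1.2480
  SO₂ term: 0.0053·17.2^0.26·exp(0.059·76-1.2480) = 0.2824
  Cl⁻ term: 0.01025·28.0^0.27·exp(0.036·76+0.049·25.6) = 1.363
  sum: 0.2824 + 1.363 → r_corr = 1.645 μm/a
  mass loss = 1.645 μm/a × 8.96 g/cm³ = 14.74 g·m⁻²·a⁻¹
Ordering by g·m⁻²·a⁻¹: zinc (17) > copper (14.7)

zinc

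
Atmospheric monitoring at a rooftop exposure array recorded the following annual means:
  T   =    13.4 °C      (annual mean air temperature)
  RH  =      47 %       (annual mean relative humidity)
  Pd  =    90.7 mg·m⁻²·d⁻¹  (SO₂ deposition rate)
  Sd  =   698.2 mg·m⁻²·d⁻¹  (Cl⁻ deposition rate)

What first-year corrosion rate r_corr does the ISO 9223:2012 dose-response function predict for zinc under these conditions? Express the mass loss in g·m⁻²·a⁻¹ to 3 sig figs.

r_corr = 28.3 g·m⁻²·a⁻¹

zinc: T>10 °C ⇒ hinge -0.071·(13.4−10) = -0.2414
  SO₂ term: 0.0129·90.7^0.44·exp(0.046·47-0.2414) = 0.6398
  Sd branch = 0.0175·Sd^0.57·e^(0.008·RH+0.085·T) = 3.327 μm/a
  r_corr = 0.6398 + 3.327 = 3.967 μm/a
Convert to mass loss: 3.967 μm/a × 7.14 g/cm³ = 28.32 g·m⁻²·a⁻¹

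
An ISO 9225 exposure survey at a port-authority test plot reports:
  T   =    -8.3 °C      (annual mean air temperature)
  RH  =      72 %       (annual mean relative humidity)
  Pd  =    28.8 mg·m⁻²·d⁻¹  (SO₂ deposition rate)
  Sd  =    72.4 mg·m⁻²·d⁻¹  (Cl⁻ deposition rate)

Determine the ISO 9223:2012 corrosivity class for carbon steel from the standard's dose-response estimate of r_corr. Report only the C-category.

C2

carbon steel: T≤10 °C ⇒ hinge +0.150·(-8.3−10) = -2.7450
  Pd branch = 1.77·Pd^0.52·e^(0.02·RH+f) = 2.755 μm/a
  Cl⁻ term: 0.102·72.4^0.62·exp(0.033·72+0.04·-8.3) = 11.2
  sum: 2.755 + 11.2 → r_corr = 13.96 μm/a
14 μm/a falls in (1.3, 25] for carbon steel → category C2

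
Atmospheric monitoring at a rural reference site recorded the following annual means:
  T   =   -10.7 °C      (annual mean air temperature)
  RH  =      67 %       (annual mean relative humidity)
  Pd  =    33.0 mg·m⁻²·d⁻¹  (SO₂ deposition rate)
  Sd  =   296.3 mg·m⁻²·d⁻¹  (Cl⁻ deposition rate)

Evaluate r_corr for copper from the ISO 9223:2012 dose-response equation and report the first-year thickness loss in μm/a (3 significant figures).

r_corr = 0.365 μm/a

copper: temperature factor f = +0.126·(-20.7) = -2.6082
  Pd branch = 0.0053·Pd^0.26·e^(0.059·RH+f) = 0.05048 μm/a
  Cl⁻ term: 0.01025·296.3^0.27·exp(0.036·67+0.049·-10.7) = 0.3147
  r_corr = 0.05048 + 0.3147 = 0.3652 μm/a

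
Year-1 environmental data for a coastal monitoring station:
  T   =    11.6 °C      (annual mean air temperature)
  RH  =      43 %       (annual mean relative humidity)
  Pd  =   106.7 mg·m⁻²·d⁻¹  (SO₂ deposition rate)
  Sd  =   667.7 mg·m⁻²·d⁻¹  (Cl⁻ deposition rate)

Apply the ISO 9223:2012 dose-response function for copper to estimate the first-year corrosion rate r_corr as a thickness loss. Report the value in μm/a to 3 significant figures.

r_corr = 0.691 μm/a

copper: temperature factor f = -0.080·(1.6) = -0.1280
  Pd branch = 0.0053·Pd^0.26·e^(0.059·RH+f) = 0.1985 μm/a
  Cl⁻ term: 0.01025·667.7^0.27·exp(0.036·43+0.049·11.6) = 0.4926
  r_corr = 0.1985 + 0.4926 = 0.6911 μm/a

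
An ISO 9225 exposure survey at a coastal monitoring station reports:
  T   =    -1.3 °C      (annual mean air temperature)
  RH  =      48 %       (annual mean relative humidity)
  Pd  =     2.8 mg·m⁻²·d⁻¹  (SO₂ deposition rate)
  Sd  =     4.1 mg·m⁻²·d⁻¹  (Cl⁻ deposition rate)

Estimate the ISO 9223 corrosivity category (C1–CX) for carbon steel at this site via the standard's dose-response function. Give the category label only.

C2

carbon steel: f(T) = +0.150·(T−10) [T≤10 °C] = -1.6950
  Pd branch = 1.77·Pd^0.52·e^(0.02·RH+f) = 1.45 μm/a
  Cl⁻ term: 0.102·4.1^0.62·exp(0.033·48+0.04·-1.3) = 1.132
  sum: 1.45 + 1.132 → r_corr = 2.582 μm/a
ISO 9223 Table 2 (carbon steel): 1.3 < 2.58 ≤ 25 μm/a ⇒ C2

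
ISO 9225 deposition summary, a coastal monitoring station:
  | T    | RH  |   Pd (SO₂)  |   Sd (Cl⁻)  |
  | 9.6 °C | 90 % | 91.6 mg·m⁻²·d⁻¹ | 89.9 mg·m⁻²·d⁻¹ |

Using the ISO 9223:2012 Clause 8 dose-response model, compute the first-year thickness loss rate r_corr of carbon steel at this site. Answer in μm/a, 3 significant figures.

carbon steel: f(T) = +0.150·(T−10) [T≤10 °C] = -0.0600
  sulphur-dioxide contribution → 105.6 μm/a
  chloride contribution → 47.48 μm/a
  total first-year rate 153.1 μm/a

r_corr = 153 μm/a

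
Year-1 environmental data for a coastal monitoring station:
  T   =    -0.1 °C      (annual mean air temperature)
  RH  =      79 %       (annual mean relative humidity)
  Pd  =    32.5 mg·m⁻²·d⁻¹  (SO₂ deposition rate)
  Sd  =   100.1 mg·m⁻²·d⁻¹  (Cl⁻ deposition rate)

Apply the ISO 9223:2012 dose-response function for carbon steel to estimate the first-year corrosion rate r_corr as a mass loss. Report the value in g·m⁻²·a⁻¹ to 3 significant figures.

carbon steel: T≤10 °C ⇒ hinge +0.150·(-0.1−10) = -1.5150
  SO₂ term: 1.77·32.5^0.52·exp(0.02·79-1.5150) = 11.54
  Sd branch = 0.102·Sd^0.62·e^(0.033·RH+0.04·T) = 23.95 μm/a
  sum: 11.54 + 23.95 → r_corr = 35.5 μm/a
Convert to mass loss: 35.5 μm/a × 7.85 g/cm³ = 278.6 g·m⁻²·a⁻¹

r_corr = 279 g·m⁻²·a⁻¹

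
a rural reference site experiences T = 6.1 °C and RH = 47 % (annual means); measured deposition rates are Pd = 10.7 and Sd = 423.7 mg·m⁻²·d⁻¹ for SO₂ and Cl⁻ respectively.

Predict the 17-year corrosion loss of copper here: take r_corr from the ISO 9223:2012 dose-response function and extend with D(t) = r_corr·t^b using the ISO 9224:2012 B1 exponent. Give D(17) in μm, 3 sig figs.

copper: T≤10 °C ⇒ hinge +0.126·(6.1−10) = -0.4914
  Pd branch = 0.0053·Pd^0.26·e^(0.059·RH+f) = 0.09612 μm/a
  Sd branch = 0.01025·Sd^0.27·e^(0.036·RH+0.049·T) = 0.3843 μm/a
  r_corr = 0.09612 + 0.3843 = 0.4804 μm/a
ISO 9224: D(t) = r_corr · t^b with b = 0.667 (copper, B1)
  D(17) = 0.4804 × 17^0.667 = 0.4804 × 6.618 = 3.179 μm

D(17) = 3.18 μm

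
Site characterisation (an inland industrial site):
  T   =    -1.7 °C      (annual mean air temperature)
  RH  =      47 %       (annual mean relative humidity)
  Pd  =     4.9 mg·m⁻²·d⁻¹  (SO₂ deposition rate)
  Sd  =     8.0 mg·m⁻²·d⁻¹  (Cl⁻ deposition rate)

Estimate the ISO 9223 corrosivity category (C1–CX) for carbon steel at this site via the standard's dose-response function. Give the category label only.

carbon steel: temperature factor f = +0.150·(-11.7) = -1.7550
  sulphur-dioxide contribution → 1.79 μm/a
  chloride contribution → 1.631 μm/a
  total first-year rate 3.422 μm/a
ISO 9223 Table 2 (carbon steel): 1.3 < 3.42 ≤ 25 μm/a ⇒ C2

C2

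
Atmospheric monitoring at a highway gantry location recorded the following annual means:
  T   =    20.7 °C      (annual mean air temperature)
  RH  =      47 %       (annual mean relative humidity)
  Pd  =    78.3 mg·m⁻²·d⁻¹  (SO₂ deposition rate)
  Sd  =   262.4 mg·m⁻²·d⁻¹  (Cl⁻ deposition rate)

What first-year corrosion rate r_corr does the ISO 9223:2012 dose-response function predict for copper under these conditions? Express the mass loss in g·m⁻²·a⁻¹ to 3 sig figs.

r_corr = 7.19 g·m⁻²·a⁻¹

copper: T>10 °C ⇒ hinge -0.080·(20.7−10) = -0.8560
  SO₂ term: 0.0053·78.3^0.26·exp(0.059·47-0.8560) = 0.112
  Sd branch = 0.01025·Sd^0.27·e^(0.036·RH+0.049·T) = 0.6905 μm/a
  r_corr = 0.112 + 0.6905 = 0.8025 μm/a
Convert to mass loss: 0.8025 μm/a × 8.96 g/cm³ = 7.191 g·m⁻²·a⁻¹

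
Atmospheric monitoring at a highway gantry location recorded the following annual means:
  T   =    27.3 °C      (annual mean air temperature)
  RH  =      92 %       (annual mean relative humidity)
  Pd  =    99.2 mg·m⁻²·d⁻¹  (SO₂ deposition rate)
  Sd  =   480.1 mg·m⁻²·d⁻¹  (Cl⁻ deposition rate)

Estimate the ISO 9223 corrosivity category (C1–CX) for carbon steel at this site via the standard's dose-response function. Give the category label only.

carbon steel: T>10 °C ⇒ hinge -0.054·(27.3−10) = -0.9342
  SO₂ term: 1.77·99.2^0.52·exp(0.02·92-0.9342) = 47.81
  Sd branch = 0.102·Sd^0.62·e^(0.033·RH+0.04·T) = 290.9 μm/a
  sum: 47.81 + 290.9 → r_corr = 338.7 μm/a
339 μm/a falls in (200, 700] for carbon steel → category CX

CX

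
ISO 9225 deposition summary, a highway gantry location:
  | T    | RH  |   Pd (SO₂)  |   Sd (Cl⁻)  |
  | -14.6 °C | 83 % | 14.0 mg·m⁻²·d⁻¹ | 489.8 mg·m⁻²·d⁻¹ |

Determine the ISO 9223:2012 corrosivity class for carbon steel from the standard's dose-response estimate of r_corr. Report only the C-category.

C3

carbon steel: T≤10 °C ⇒ hinge +0.150·(-14.6−10) = -3.6900
  Pd branch = 1.77·Pd^0.52·e^(0.02·RH+f) = 0.9169 μm/a
  Sd branch = 0.102·Sd^0.62·e^(0.033·RH+0.04·T) = 40.96 μm/a
  sum: 0.9169 + 40.96 → r_corr = 41.87 μm/a
41.9 μm/a falls in (25, 50] for carbon steel → category C3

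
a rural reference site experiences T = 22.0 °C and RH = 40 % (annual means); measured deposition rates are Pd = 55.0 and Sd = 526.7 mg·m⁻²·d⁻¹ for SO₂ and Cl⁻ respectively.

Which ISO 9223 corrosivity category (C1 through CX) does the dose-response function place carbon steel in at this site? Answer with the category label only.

carbon steel: f(T) = -0.054·(T−10) [T>10 °C] = -0.6480
  sulphur-dioxide contribution → 16.56 μm/a
  chloride contribution → 44.81 μm/a
  total first-year rate 61.37 μm/a
Category bounds: 50…80 μm/a bracket r_corr ⇒ C4

C4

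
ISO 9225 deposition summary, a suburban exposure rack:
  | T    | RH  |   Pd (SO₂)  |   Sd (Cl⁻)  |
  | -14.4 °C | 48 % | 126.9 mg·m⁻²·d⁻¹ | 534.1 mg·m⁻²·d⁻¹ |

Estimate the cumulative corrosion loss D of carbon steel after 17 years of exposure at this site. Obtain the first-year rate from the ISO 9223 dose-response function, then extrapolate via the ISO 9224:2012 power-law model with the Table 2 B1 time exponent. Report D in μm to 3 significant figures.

carbon steel: f(T) = +0.150·(T−10) [T≤10 °C] = -3.6600
  sulphur-dioxide contribution → 1.476 μm/a
  chloride contribution → 13.72 μm/a
  total first-year rate 15.2 μm/a
Long-term exponent b (ISO 9224 Table 2, B1) = 0.523
  D(17) = 15.2 × 17^0.523 = 15.2 × 4.401 = 66.89 μm

D(17) = 66.9 μm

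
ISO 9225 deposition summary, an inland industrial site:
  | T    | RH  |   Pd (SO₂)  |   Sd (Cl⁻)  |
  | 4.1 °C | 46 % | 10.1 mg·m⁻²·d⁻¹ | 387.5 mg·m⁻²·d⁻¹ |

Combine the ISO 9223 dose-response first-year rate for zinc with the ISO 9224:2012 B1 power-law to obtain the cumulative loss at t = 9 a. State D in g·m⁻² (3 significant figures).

zinc: T≤10 °C ⇒ hinge +0.038·(4.1−10) = -0.2242
  Pd branch = 0.0129·Pd^0.44·e^(0.046·RH+f) = 0.2366 μm/a
  Cl⁻ term: 0.0175·387.5^0.57·exp(0.008·46+0.085·4.1) = 1.07
  sum: 0.2366 + 1.07 → r_corr = 1.307 μm/a
Long-term exponent b (ISO 9224 Table 2, B1) = 0.813
  D(9) = 1.307 × 9^0.813 = 1.307 × 5.968 = 7.8 μm
  Mass loss = 7.8 μm × 7.14 g/cm³ = 55.69 g·m⁻²

D(9) = 55.7 g·m⁻²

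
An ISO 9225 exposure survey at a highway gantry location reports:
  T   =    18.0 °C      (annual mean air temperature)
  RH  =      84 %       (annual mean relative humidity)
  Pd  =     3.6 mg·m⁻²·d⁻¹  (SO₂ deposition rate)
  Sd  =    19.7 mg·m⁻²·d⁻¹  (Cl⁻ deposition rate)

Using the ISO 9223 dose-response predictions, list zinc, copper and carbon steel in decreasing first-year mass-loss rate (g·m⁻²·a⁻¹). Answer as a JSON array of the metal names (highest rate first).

["carbon steel", "copper", "zinc"]

zinc: temperature factor f = -0.071·(8.0) = -0.5680
  sulphur-dioxide contribution → 0.6121 μm/a
  chloride contribution → 0.8654 μm/a
  ⇒ r_corr(zinc) = 1.477 μm/a
  mass loss = 1.477 μm/a × 7.14 g/cm³ = 10.55 g·m⁻²·a⁻¹
copper: f(T) = -0.080·(T−10) [T>10 °C] = -0.6400
  sulphur-dioxide contribution → 0.5538 μm/a
  chloride contribution → 1.139 μm/a
  total first-year rate 1.693 μm/a
  mass loss = 1.693 μm/a × 8.96 g/cm³ = 15.17 g·m⁻²·a⁻¹
carbon steel: f(T) = -0.054·(T−10) [T>10 °C] = -0.4320
  sulphur-dioxide contribution → 12 μm/a
  chloride contribution → 21.27 μm/a
  total first-year rate 33.27 μm/a
  mass loss = 33.27 μm/a × 7.85 g/cm³ = 261.2 g·m⁻²·a⁻¹
Ordering by g·m⁻²·a⁻¹: carbon steel (261) > copper (15.2) > zinc (10.5)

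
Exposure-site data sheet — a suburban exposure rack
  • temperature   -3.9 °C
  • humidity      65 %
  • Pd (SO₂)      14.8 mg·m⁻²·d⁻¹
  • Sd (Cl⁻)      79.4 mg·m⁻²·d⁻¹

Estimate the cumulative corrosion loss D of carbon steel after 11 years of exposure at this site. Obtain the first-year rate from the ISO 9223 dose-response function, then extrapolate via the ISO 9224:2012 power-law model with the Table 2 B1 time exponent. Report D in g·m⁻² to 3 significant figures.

carbon steel: T≤10 °C ⇒ hinge +0.150·(-3.9−10) = -2.0850
  Pd branch = 1.77·Pd^0.52·e^(0.02·RH+f) = 3.278 μm/a
  Sd branch = 0.102·Sd^0.62·e^(0.033·RH+0.04·T) = 11.23 μm/a
  r_corr = 3.278 + 11.23 = 14.51 μm/a
Long-term exponent b (ISO 9224 Table 2, B1) = 0.523
  D(11) = 14.51 × 11^0.523 = 14.51 × 3.505 = 50.84 μm
  Mass loss = 50.84 μm × 7.85 g/cm³ = 399.1 g·m⁻²

D(11) = 399 g·m⁻²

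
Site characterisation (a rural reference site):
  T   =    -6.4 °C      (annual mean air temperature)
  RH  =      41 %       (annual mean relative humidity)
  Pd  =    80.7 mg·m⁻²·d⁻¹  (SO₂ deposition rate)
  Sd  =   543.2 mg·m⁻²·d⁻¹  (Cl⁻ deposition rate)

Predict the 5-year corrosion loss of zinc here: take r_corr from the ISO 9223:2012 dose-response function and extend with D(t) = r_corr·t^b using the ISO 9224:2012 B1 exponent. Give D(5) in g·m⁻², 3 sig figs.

D(5) = 21.8 g·m⁻²

zinc: f(T) = +0.038·(T−10) [T≤10 °C] = -0.6232
  sulphur-dioxide contribution → 0.3148 μm/a
  chloride contribution → 0.5107 μm/a
  total first-year rate 0.8255 μm/a
Power-law: D(5) = r_corr · 5^0.813
  D(5) = 0.8255 × 5^0.813 = 0.8255 × 3.701 = 3.055 μm
  Mass loss = 3.055 μm × 7.14 g/cm³ = 21.81 g·m⁻²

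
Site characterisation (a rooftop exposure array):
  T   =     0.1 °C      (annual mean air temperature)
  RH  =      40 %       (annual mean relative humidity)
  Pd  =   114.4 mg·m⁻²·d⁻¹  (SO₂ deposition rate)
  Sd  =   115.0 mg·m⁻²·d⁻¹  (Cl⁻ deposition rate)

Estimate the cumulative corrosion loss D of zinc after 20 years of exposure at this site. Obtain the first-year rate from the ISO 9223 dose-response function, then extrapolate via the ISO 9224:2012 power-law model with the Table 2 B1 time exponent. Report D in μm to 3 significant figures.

D(20) = 9.28 μm

zinc: f(T) = +0.038·(T−10) [T≤10 °C] = -0.3762
  SO₂ term: 0.0129·114.4^0.44·exp(0.046·40-0.3762) = 0.4488
  Cl⁻ term: 0.0175·115.0^0.57·exp(0.008·40+0.085·0.1) = 0.3633
  r_corr = 0.4488 + 0.3633 = 0.8121 μm/a
Long-term exponent b (ISO 9224 Table 2, B1) = 0.813
  D(20) = 0.8121 × 20^0.813 = 0.8121 × 11.42 = 9.276 μm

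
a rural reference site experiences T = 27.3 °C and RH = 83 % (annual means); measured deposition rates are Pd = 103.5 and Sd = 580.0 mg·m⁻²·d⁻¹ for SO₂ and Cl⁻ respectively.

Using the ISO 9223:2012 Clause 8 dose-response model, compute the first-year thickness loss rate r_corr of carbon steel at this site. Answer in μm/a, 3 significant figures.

carbon steel: T>10 °C ⇒ hinge -0.054·(27.3−10) = -0.9342
  sulphur-dioxide contribution → 40.83 μm/a
  chloride contribution → 243.1 μm/a
  ⇒ r_corr(carbon steel) = 283.9 μm/a

r_corr = 284 μm/a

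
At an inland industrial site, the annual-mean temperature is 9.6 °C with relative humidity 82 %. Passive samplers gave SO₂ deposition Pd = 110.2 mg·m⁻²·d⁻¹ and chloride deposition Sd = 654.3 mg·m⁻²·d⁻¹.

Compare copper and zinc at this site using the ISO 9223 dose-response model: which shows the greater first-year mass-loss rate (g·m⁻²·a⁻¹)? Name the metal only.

copper: T≤10 °C ⇒ hinge +0.126·(9.6−10) = -0.0504
  Pd branch = 0.0053·Pd^0.26·e^(0.059·RH+f) = 2.16 μm/a
  Sd branch = 0.01025·Sd^0.27·e^(0.036·RH+0.049·T) = 1.808 μm/a
  sum: 2.16 + 1.808 → r_corr = 3.969 μm/a
  mass loss = 3.969 μm/a × 8.96 g/cm³ = 35.56 g·m⁻²·a⁻¹
zinc: f(T) = +0.038·(T−10) [T≤10 °C] = -0.0152
  Pd branch = 0.0129·Pd^0.44·e^(0.046·RH+f) = 4.372 μm/a
  Cl⁻ term: 0.0175·654.3^0.57·exp(0.008·82+0.085·9.6) = 3.071
  r_corr = 4.372 + 3.071 = 7.444 μm/a
  mass loss = 7.444 μm/a × 7.14 g/cm³ = 53.15 g·m⁻²·a⁻¹
Ordering by g·m⁻²·a⁻¹: zinc (53.1) > copper (35.6)

zinc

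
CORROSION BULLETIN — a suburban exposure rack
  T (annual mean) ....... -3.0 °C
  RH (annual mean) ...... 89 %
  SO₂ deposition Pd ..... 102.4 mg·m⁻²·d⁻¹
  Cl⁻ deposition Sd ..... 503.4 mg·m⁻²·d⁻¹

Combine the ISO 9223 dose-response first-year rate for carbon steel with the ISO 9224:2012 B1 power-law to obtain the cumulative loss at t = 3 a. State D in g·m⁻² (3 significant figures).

carbon steel: f(T) = +0.150·(T−10) [T≤10 °C] = -1.9500
  Pd branch = 1.77·Pd^0.52·e^(0.02·RH+f) = 16.58 μm/a
  Cl⁻ term: 0.102·503.4^0.62·exp(0.033·89+0.04·-3.0) = 80.76
  r_corr = 16.58 + 80.76 = 97.34 μm/a
Long-term exponent b (ISO 9224 Table 2, B1) = 0.523
  D(3) = 97.34 × 3^0.523 = 97.34 × 1.776 = 172.9 μm
  Mass loss = 172.9 μm × 7.85 g/cm³ = 1357 g·m⁻²

D(3) = 1.36e+03 g·m⁻²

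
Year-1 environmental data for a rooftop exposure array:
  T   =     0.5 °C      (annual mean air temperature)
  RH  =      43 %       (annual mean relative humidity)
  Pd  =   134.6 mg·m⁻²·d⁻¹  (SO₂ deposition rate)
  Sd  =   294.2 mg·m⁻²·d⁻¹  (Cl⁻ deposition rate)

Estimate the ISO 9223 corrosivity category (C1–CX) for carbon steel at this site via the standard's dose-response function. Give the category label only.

carbon steel: T≤10 °C ⇒ hinge +0.150·(0.5−10) = -1.4250
  Pd branch = 1.77·Pd^0.52·e^(0.02·RH+f) = 12.87 μm/a
  Cl⁻ term: 0.102·294.2^0.62·exp(0.033·43+0.04·0.5) = 14.59
  r_corr = 12.87 + 14.59 = 27.47 μm/a
ISO 9223 Table 2 (carbon steel): 25 < 27.5 ≤ 50 μm/a ⇒ C3

C3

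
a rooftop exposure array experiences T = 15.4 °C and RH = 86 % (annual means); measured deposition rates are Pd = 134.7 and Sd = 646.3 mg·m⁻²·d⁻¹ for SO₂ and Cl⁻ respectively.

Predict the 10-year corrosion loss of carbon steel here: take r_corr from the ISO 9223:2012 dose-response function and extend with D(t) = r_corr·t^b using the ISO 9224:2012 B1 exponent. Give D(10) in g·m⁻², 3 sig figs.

carbon steel: f(T) = -0.054·(T−10) [T>10 °C] = -0.2916
  SO₂ term: 1.77·134.7^0.52·exp(0.02·86-0.2916) = 94.53
  Cl⁻ term: 0.102·646.3^0.62·exp(0.033·86+0.04·15.4) = 178.3
  sum: 94.53 + 178.3 → r_corr = 272.8 μm/a
ISO 9224: D(t) = r_corr · t^b with b = 0.523 (carbon steel, B1)
  D(10) = 272.8 × 10^0.523 = 272.8 × 3.334 = 909.7 μm
  Mass loss = 909.7 μm × 7.85 g/cm³ = 7141 g·m⁻²

D(10) = 7.14e+03 g·m⁻²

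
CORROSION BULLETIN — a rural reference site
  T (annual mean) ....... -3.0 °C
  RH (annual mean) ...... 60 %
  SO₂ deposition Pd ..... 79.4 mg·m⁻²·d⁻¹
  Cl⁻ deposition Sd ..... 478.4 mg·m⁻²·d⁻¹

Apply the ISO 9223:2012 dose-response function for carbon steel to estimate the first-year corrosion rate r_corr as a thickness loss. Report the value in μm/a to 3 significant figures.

carbon steel: temperature factor f = +0.150·(-13.0) = -1.9500
  SO₂ term: 1.77·79.4^0.52·exp(0.02·60-1.9500) = 8.131
  Sd branch = 0.102·Sd^0.62·e^(0.033·RH+0.04·T) = 30.05 μm/a
  sum: 8.131 + 30.05 → r_corr = 38.18 μm/a

r_corr = 38.2 μm/a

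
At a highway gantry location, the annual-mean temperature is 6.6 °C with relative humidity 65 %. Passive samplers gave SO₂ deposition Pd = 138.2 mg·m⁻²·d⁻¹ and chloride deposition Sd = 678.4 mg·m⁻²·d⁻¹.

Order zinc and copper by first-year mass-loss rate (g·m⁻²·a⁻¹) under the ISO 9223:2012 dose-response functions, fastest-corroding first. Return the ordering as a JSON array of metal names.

["zinc", "copper"]

zinc: temperature factor f = +0.038·(-3.4) = -0.1292
  SO₂ term: 0.0129·138.2^0.44·exp(0.046·65-0.1292) = 1.972
  Cl⁻ term: 0.0175·678.4^0.57·exp(0.008·65+0.085·6.6) = 2.121
  r_corr = 1.972 + 2.121 = 4.092 μm/a
  mass loss = 4.092 μm/a × 7.14 g/cm³ = 29.22 g·m⁻²·a⁻¹
copper: temperature factor f = +0.126·(-3.4) = -0.4284
  Pd branch = 0.0053·Pd^0.26·e^(0.059·RH+f) = 0.5758 μm/a
  Sd branch = 0.01025·Sd^0.27·e^(0.036·RH+0.049·T) = 0.8549 μm/a
  r_corr = 0.5758 + 0.8549 = 1.431 μm/a
  mass loss = 1.431 μm/a × 8.96 g/cm³ = 12.82 g·m⁻²·a⁻¹
Ordering by g·m⁻²·a⁻¹: zinc (29.2) > copper (12.8)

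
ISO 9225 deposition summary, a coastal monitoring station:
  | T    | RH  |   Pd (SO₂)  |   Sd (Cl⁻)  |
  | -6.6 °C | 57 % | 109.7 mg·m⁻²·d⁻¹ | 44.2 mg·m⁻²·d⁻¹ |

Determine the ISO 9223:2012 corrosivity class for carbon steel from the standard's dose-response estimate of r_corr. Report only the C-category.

carbon steel: f(T) = +0.150·(T−10) [T≤10 °C] = -2.4900
  SO₂ term: 1.77·109.7^0.52·exp(0.02·57-2.4900) = 5.279
  Sd branch = 0.102·Sd^0.62·e^(0.033·RH+0.04·T) = 5.383 μm/a
  sum: 5.279 + 5.383 → r_corr = 10.66 μm/a
Category bounds: 1.3…25 μm/a bracket r_corr ⇒ C2

C2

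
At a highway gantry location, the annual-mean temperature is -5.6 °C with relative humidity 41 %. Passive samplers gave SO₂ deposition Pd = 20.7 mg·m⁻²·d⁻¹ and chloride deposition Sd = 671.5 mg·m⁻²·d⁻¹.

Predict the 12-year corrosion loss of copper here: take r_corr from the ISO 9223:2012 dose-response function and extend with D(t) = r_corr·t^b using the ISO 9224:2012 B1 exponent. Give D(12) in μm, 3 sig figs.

copper: T≤10 °C ⇒ hinge +0.126·(-5.6−10) = -1.9656
  SO₂ term: 0.0053·20.7^0.26·exp(0.059·41-1.9656) = 0.01834
  Cl⁻ term: 0.01025·671.5^0.27·exp(0.036·41+0.049·-5.6) = 0.1976
  sum: 0.01834 + 0.1976 → r_corr = 0.216 μm/a
Power-law: D(12) = r_corr · 12^0.667
  D(12) = 0.216 × 12^0.667 = 0.216 × 5.246 = 1.133 μm

D(12) = 1.13 μm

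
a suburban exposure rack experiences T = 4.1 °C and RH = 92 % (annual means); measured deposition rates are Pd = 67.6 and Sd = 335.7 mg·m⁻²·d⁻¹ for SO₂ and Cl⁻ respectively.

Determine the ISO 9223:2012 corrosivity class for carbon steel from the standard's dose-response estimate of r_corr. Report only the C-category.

C5

carbon steel: T≤10 °C ⇒ hinge +0.150·(4.1−10) = -0.8850
  Pd branch = 1.77·Pd^0.52·e^(0.02·RH+f) = 41.14 μm/a
  Sd branch = 0.102·Sd^0.62·e^(0.033·RH+0.04·T) = 92.14 μm/a
  r_corr = 41.14 + 92.14 = 133.3 μm/a
Category bounds: 80…200 μm/a bracket r_corr ⇒ C5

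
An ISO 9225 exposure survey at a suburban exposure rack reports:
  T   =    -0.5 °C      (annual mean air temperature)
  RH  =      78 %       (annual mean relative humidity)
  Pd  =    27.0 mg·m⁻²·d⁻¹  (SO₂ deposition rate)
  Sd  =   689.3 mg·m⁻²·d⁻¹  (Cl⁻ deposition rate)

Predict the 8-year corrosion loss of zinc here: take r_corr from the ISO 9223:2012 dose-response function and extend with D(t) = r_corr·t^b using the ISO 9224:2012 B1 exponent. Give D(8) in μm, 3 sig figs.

zinc: f(T) = +0.038·(T−10) [T≤10 °C] = -0.3990
  Pd branch = 0.0129·Pd^0.44·e^(0.046·RH+f) = 1.335 μm/a
  Sd branch = 0.0175·Sd^0.57·e^(0.008·RH+0.085·T) = 1.299 μm/a
  sum: 1.335 + 1.299 → r_corr = 2.633 μm/a
ISO 9224: D(t) = r_corr · t^b with b = 0.813 (zinc, B1)
  D(8) = 2.633 × 8^0.813 = 2.633 × 5.423 = 14.28 μm

D(8) = 14.3 μm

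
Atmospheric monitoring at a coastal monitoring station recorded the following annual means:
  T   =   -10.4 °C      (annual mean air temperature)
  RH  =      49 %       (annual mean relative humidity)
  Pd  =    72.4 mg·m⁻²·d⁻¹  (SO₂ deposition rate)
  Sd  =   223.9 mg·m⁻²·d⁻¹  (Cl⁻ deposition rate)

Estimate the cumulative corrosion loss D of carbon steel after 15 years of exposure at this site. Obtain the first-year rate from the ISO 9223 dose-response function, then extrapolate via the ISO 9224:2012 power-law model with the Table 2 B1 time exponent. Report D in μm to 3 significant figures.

D(15) = 48.5 μm

carbon steel: T≤10 °C ⇒ hinge +0.150·(-10.4−10) = -3.0600
  SO₂ term: 1.77·72.4^0.52·exp(0.02·49-3.0600) = 2.05
  Cl⁻ term: 0.102·223.9^0.62·exp(0.033·49+0.04·-10.4) = 9.71
  r_corr = 2.05 + 9.71 = 11.76 μm/a
Power-law: D(15) = r_corr · 15^0.523
  D(15) = 11.76 × 15^0.523 = 11.76 × 4.122 = 48.47 μm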